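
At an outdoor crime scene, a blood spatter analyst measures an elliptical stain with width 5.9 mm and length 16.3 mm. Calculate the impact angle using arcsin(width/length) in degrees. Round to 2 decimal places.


Blood spatter impact angle calculation:
width / length = 5.9 / 16.3 = 0.361963
angle = arcsin(0.361963)
angle = 21.22 degrees

21.22


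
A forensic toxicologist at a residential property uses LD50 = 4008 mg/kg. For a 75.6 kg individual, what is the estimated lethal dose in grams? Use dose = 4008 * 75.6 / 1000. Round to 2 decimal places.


Lethal dose calculation:
Lethal dose = LD50 * body_weight / 1000
= 4008 * 75.6 / 1000
= 303004.8 / 1000
= 303.00 g

303.00


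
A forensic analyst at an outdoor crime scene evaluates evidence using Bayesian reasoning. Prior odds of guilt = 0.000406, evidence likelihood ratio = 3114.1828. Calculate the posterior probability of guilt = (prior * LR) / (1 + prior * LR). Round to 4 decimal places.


Bayesian evidence evaluation:
Posterior odds = prior_odds * LR = 0.000406 * 3114.1828 = 1.264358
Posterior probability = posterior_odds / (1 + posterior_odds)
= 1.264358 / (1 + 1.264358)
= 1.264358 / 2.264358
= 0.5584

0.5584


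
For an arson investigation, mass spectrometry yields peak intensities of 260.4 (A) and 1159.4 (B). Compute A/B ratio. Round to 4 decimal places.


Spectral peak ratio:
Peak A = 260.4 counts
Peak B = 1159.4 counts
Ratio = 260.4 / 1159.4 = 0.2246

0.2246


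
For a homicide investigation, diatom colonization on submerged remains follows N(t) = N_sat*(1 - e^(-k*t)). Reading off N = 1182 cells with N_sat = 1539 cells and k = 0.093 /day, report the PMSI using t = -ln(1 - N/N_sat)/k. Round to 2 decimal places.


PMSI from diatom colonization curve:
N / N_sat = 1182 / 1539 = 0.768031
1 - N/N_sat = 0.231969
ln(1 - N/N_sat) = -1.461152
t = -ln(1 - N/N_sat) / k = -(-1.461152) / 0.093 = 15.71 days

15.71


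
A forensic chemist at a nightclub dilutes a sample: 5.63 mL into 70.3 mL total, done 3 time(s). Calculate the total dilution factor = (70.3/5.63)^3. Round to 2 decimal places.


Dilution factor calculation:
Single dilution = V_total / V_sample = 70.3 / 5.63 ≈ 12.486679
Number of dilutions = 3
Total DF = (70.3 / 5.63)^3 (full precision, rounded at the end) = 1946.89

1946.89


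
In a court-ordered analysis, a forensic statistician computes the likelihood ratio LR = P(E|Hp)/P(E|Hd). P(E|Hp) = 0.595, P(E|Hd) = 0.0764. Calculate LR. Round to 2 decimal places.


Likelihood ratio calculation:
LR = P(E|Hp) / P(E|Hd)
LR = 0.595 / 0.0764
LR = 7.79

7.79


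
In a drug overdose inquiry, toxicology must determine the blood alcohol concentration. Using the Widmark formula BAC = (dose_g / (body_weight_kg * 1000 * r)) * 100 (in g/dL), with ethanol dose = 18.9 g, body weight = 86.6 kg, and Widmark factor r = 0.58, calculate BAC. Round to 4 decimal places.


Applying the Widmark formula:
BAC = (dose_g / (body_wt * 1000 * r)) * 100
Denominator = 86.6 * 1000 * 0.58 = 50228
BAC = (18.9 / 50228) * 100
BAC = 0.0376 g/dL

0.0376


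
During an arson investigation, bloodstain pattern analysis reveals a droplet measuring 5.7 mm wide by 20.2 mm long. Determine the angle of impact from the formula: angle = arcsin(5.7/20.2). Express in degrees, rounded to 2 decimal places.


Blood spatter impact angle calculation:
width / length = 5.7 / 20.2 = 0.282178
angle = arcsin(0.282178)
angle = 16.39 degrees

16.39


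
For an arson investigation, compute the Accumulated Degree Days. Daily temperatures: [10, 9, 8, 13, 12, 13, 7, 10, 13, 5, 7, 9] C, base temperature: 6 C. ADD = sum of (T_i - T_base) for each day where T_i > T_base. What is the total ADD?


Computing ADD day by day:
Day 1: max(0, 10 - 6) = 4
Day 2: max(0, 9 - 6) = 3
Day 3: max(0, 8 - 6) = 2
Day 4: max(0, 13 - 6) = 7
Day 5: max(0, 12 - 6) = 6
Day 6: max(0, 13 - 6) = 7
Day 7: max(0, 7 - 6) = 1
Day 8: max(0, 10 - 6) = 4
Day 9: max(0, 13 - 6) = 7
Day 10: max(0, 5 - 6) = 0
Day 11: max(0, 7 - 6) = 1
Day 12: max(0, 9 - 6) = 3
Total ADD = 45

45


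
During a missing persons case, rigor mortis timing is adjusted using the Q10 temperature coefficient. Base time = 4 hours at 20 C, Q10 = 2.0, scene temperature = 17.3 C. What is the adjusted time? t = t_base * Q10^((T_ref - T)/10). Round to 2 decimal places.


Rigor mortis time adjustment:
Exponent = (T_ref - T_actual) / 10 = (20 - 17.3) / 10 = 0.27
Q10 factor = 2.0^0.27 = 1.20581
t_adjusted = 4 * 1.20581 = 4.82 hours

4.82


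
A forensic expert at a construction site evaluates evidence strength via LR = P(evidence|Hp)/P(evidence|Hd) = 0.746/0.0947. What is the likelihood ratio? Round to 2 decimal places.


Likelihood ratio calculation:
LR = P(E|Hp) / P(E|Hd)
LR = 0.746 / 0.0947
LR = 7.88

7.88


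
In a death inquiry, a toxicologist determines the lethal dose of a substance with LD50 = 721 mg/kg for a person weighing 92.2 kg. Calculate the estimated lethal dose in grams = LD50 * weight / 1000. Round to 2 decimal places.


Lethal dose calculation:
Lethal dose = LD50 * body_weight / 1000
= 721 * 92.2 / 1000
= 66476.2 / 1000
= 66.48 g

66.48


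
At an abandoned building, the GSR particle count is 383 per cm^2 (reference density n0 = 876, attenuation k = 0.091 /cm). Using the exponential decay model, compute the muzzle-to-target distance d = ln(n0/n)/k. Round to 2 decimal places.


GSR distance calculation:
n0/n = 876 / 383 = 2.287206
ln(n0/n) = 0.827331
d = 0.827331 / 0.091 = 9.09 cm

9.09


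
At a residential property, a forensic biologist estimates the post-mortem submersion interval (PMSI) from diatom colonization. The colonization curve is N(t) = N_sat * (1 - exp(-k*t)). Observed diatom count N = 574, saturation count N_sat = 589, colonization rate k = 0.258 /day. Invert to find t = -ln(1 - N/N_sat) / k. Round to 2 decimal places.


PMSI from diatom colonization curve:
N / N_sat = 574 / 589 = 0.974533
1 - N/N_sat = 0.025467
ln(1 - N/N_sat) = -3.670372
t = -ln(1 - N/N_sat) / k = -(-3.670372) / 0.258 = 14.23 days

14.23


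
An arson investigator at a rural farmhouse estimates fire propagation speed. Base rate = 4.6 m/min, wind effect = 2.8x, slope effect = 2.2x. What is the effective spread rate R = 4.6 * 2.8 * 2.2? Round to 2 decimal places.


Fire spread rate calculation:
R = R0 * wind_factor * slope_factor
= 4.6 * 2.8 * 2.2
= 12.88 * 2.2
= 28.34 m/min

28.34


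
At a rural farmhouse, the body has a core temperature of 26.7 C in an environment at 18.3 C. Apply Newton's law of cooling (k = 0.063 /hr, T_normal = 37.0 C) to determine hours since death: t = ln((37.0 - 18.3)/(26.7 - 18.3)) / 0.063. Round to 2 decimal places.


Using Newton's law of cooling:
t = ln((T_normal - T_ambient) / (T_body - T_ambient)) / k
T_normal - T_ambient = 18.7
T_body - T_ambient = 8.4
Ratio = 2.22619
ln(ratio) = 0.800292
t = 0.800292 / 0.063 = 12.70 hours

12.70


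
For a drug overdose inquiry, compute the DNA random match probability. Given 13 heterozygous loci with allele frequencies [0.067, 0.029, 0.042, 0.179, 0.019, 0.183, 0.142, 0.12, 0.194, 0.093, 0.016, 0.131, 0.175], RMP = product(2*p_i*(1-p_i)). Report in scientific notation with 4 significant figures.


Computing RMP for 13 loci:
Locus 1: 2 * 0.067 * 0.933 = 0.125022
Locus 2: 2 * 0.029 * 0.971 = 0.056318
Locus 3: 2 * 0.042 * 0.958 = 0.080472
Locus 4: 2 * 0.179 * 0.821 = 0.293918
Locus 5: 2 * 0.019 * 0.981 = 0.037278
Locus 6: 2 * 0.183 * 0.817 = 0.299022
Locus 7: 2 * 0.142 * 0.858 = 0.243672
Locus 8: 2 * 0.12 * 0.88 = 0.2112
Locus 9: 2 * 0.194 * 0.806 = 0.312728
Locus 10: 2 * 0.093 * 0.907 = 0.168702
Locus 11: 2 * 0.016 * 0.984 = 0.031488
Locus 12: 2 * 0.131 * 0.869 = 0.227678
Locus 13: 2 * 0.175 * 0.825 = 0.28875
RMP = 1.043e-11

1.043e-11


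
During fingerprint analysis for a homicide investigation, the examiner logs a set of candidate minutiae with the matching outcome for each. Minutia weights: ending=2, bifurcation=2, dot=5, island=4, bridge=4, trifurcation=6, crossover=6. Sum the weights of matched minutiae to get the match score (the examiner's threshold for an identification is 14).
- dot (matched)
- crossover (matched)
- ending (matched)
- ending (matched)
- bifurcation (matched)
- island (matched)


Weighted minutiae match score:
  dot: matched, +5 (running total 5)
  crossover: matched, +6 (running total 11)
  ending: matched, +2 (running total 13)
  ending: matched, +2 (running total 15)
  bifurcation: matched, +2 (running total 17)
  island: matched, +4 (running total 21)
Total score = 21
Threshold = 14; verdict = identification

21


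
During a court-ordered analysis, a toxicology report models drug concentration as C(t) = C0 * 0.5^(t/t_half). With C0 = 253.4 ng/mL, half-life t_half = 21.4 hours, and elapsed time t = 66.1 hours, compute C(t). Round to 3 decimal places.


Drug concentration decay:
Number of half-lives = t / t_half = 66.1 / 21.4 = 3.088785
Decay factor = 0.5^3.088785 = 0.11753929
C(t) = 253.4 * 0.11753929 = 29.784 ng/mL

29.784


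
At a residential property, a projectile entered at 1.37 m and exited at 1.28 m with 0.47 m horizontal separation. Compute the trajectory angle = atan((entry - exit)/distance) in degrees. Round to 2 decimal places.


Bullet trajectory angle:
Height difference = 1.37 - 1.28 = 0.09 m
angle = atan(0.09 / 0.47)
angle = atan(0.191489)
angle = 10.84 degrees

10.84


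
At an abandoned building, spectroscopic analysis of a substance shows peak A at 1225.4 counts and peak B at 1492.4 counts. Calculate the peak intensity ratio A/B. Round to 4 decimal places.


Spectral peak ratio:
Peak A = 1225.4 counts
Peak B = 1492.4 counts
Ratio = 1225.4 / 1492.4 = 0.8211

0.8211


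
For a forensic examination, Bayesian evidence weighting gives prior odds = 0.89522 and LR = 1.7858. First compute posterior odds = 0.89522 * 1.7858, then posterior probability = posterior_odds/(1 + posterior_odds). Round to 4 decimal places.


Bayesian evidence evaluation:
Posterior odds = prior_odds * LR = 0.89522 * 1.7858 = 1.598684
Posterior probability = posterior_odds / (1 + posterior_odds)
= 1.598684 / (1 + 1.598684)
= 1.598684 / 2.598684
= 0.6152

0.6152


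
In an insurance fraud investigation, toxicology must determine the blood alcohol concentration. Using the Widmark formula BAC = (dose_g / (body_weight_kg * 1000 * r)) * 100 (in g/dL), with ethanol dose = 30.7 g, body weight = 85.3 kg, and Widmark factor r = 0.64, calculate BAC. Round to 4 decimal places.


Applying the Widmark formula:
BAC = (dose_g / (body_wt * 1000 * r)) * 100
Denominator = 85.3 * 1000 * 0.64 = 54592
BAC = (30.7 / 54592) * 100
BAC = 0.0562 g/dL

0.0562


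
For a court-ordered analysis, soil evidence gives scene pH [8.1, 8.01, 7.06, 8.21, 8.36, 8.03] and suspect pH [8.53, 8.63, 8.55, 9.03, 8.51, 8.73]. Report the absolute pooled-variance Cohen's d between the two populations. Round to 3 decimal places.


Pooled-variance Cohen's d for soil pH comparison:
Scene mean = 47.77 / 6 = 7.961667
Suspect mean = 51.98 / 6 = 8.663333
Scene sample variance s_s^2 = 0.211897
Suspect sample variance s_c^2 = 0.038827
Pooled variance = ((n_s-1)*s_s^2 + (n_c-1)*s_c^2) / (n_s + n_c - 2) = 0.125362
Pooled SD = sqrt(0.125362) = 0.354065
Mean difference = -0.701667
|d| = |-0.701667| / 0.354065 = 1.982

1.982


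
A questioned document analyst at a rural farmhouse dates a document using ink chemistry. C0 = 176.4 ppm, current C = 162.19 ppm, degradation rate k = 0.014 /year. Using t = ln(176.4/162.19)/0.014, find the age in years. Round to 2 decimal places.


Document age estimation:
C0/C = 176.4 / 162.19 = 1.087613
ln(C0/C) = 0.083985
t = 0.083985 / 0.014 = 6.00 years

6.00


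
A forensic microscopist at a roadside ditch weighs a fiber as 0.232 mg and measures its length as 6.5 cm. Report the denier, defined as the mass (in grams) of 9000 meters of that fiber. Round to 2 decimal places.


Denier calculation:
Mass in grams = 0.232 mg / 1000 = 0.000232 g
Length in meters = 6.5 cm / 100 = 0.065 m
Linear density = mass / length = 0.000232 / 0.065 = 0.00356923 g/m
Denier = (g/m) * 9000 = 0.00356923 * 9000 = 32.12

32.12


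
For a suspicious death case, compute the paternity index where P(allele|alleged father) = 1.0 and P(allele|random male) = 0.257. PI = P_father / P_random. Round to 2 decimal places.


Paternity Index calculation:
PI = P(allele|father) / P(allele|random)
PI = 1.0 / 0.257
PI = 3.89

3.89


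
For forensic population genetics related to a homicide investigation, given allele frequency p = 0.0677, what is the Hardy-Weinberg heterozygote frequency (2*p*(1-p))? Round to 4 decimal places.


Hardy-Weinberg heterozygote frequency:
q = 1 - p = 1 - 0.0677 = 0.9323
2pq = 2 * 0.0677 * 0.9323 = 0.1262

0.1262


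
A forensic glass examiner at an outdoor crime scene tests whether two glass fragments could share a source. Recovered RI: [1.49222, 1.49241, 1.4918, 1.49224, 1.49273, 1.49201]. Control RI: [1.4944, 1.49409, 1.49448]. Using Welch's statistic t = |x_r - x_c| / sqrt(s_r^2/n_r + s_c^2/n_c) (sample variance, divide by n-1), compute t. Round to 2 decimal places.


Welch's t-criterion for glass RI comparison:
Recovered mean = sum / n_r = 8.95341 / 6 = 1.492235
Control mean = sum / n_c = 4.48297 / 3 = 1.4943233
Recovered sample variance s_r^2 = 1.0315e-07
Control sample variance s_c^2 = 4.24333e-08
Welch SE (unpooled) = sqrt(s_r^2/n_r + s_c^2/n_c) = sqrt(1.71917e-08 + 1.41444e-08) = sqrt(3.13361e-08) = 0.00017702
|mean_r - mean_c| = 0.00208833
t = 0.00208833 / 0.00017702 = 11.80

11.80


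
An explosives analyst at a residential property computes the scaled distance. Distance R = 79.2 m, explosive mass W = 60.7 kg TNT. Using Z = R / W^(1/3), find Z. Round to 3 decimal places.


Scaled distance calculation:
W^(1/3) = 60.7^(1/3) = 3.930033
Z = R / W^(1/3) = 79.2 / 3.930033
Z = 20.153 m/kg^(1/3)

20.153


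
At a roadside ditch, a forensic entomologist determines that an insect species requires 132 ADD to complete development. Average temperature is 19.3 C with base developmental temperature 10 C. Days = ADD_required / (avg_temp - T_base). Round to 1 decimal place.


Insect development time:
Effective temperature = avg_temp - T_base = 19.3 - 10 = 9.3 C
Days = ADD / effective_temp = 132 / 9.3 = 14.2 days

14.2


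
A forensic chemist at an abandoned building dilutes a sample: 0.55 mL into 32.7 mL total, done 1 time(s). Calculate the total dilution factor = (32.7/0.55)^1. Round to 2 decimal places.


Dilution factor calculation:
Single dilution = V_total / V_sample = 32.7 / 0.55 ≈ 59.454545
Number of dilutions = 1
Total DF = (32.7 / 0.55)^1 (full precision, rounded at the end) = 59.45

59.45


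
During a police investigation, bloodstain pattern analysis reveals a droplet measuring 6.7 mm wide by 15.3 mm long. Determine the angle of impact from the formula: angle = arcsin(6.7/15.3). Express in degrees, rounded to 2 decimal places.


Blood spatter impact angle calculation:
width / length = 6.7 / 15.3 = 0.437908
angle = arcsin(0.437908)
angle = 25.97 degrees

25.97


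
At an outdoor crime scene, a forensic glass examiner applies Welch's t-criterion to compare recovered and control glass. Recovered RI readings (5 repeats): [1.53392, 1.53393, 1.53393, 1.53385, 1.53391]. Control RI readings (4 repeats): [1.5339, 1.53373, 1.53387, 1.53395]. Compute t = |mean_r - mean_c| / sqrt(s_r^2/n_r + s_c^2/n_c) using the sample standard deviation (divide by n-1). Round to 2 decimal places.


Welch's t-criterion for glass RI comparison:
Recovered mean = sum / n_r = 7.66954 / 5 = 1.533908
Control mean = sum / n_c = 6.13545 / 4 = 1.5338625
Recovered sample variance s_r^2 = 1.12e-09
Control sample variance s_c^2 = 8.89167e-09
Welch SE (unpooled) = sqrt(s_r^2/n_r + s_c^2/n_c) = sqrt(2.24e-10 + 2.22292e-09) = sqrt(2.44692e-09) = 4.94664e-05
|mean_r - mean_c| = 4.55e-05
t = 4.55e-05 / 4.94664e-05 = 0.92

0.92


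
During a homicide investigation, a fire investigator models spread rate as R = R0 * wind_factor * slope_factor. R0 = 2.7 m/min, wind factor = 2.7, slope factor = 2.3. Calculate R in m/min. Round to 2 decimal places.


Fire spread rate calculation:
R = R0 * wind_factor * slope_factor
= 2.7 * 2.7 * 2.3
= 7.29 * 2.3
= 16.77 m/min

16.77


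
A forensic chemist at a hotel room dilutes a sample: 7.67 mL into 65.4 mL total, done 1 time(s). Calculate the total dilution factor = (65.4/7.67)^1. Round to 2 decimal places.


Dilution factor calculation:
Single dilution = V_total / V_sample = 65.4 / 7.67 ≈ 8.526728
Number of dilutions = 1
Total DF = (65.4 / 7.67)^1 (full precision, rounded at the end) = 8.53

8.53


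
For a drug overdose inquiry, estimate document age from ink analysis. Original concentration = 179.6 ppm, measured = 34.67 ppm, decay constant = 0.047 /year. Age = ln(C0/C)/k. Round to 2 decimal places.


Document age estimation:
C0/C = 179.6 / 34.67 = 5.180271
ln(C0/C) = 1.644857
t = 1.644857 / 0.047 = 35.00 years

35.00


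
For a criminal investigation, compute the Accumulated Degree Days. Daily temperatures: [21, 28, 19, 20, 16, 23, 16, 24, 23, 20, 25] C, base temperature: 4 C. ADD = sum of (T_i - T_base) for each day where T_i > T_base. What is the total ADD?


Computing ADD day by day:
Day 1: max(0, 21 - 4) = 17
Day 2: max(0, 28 - 4) = 24
Day 3: max(0, 19 - 4) = 15
Day 4: max(0, 20 - 4) = 16
Day 5: max(0, 16 - 4) = 12
Day 6: max(0, 23 - 4) = 19
Day 7: max(0, 16 - 4) = 12
Day 8: max(0, 24 - 4) = 20
Day 9: max(0, 23 - 4) = 19
Day 10: max(0, 20 - 4) = 16
Day 11: max(0, 25 - 4) = 21
Total ADD = 191

191


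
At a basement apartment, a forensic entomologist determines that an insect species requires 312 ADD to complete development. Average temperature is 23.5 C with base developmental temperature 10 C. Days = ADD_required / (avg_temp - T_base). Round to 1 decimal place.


Insect development time:
Effective temperature = avg_temp - T_base = 23.5 - 10 = 13.5 C
Days = ADD / effective_temp = 312 / 13.5 = 23.1 days

23.1


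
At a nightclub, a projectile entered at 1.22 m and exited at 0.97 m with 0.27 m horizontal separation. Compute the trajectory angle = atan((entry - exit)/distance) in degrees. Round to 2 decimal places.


Bullet trajectory angle:
Height difference = 1.22 - 0.97 = 0.25 m
angle = atan(0.25 / 0.27)
angle = atan(0.925926)
angle = 42.80 degrees

42.80


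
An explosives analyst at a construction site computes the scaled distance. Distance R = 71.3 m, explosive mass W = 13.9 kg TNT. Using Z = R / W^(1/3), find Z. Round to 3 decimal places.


Scaled distance calculation:
W^(1/3) = 13.9^(1/3) = 2.40439
Z = R / W^(1/3) = 71.3 / 2.40439
Z = 29.654 m/kg^(1/3)

29.654


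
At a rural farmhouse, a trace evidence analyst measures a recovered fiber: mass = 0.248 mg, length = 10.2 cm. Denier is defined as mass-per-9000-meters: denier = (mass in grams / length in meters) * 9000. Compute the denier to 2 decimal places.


Denier calculation:
Mass in grams = 0.248 mg / 1000 = 0.000248 g
Length in meters = 10.2 cm / 100 = 0.102 m
Linear density = mass / length = 0.000248 / 0.102 = 0.00243137 g/m
Denier = (g/m) * 9000 = 0.00243137 * 9000 = 21.88

21.88


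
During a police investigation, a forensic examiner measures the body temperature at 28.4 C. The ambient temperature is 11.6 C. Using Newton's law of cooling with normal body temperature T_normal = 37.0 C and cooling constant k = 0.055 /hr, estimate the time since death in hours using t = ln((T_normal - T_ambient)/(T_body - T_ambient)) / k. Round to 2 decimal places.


Using Newton's law of cooling:
t = ln((T_normal - T_ambient) / (T_body - T_ambient)) / k
T_normal - T_ambient = 25.4
T_body - T_ambient = 16.8
Ratio = 1.511905
ln(ratio) = 0.41337
t = 0.41337 / 0.055 = 7.52 hours

7.52


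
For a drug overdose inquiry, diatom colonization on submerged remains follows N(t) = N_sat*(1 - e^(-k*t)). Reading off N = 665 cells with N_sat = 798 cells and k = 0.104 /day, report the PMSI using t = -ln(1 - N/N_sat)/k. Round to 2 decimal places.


PMSI from diatom colonization curve:
N / N_sat = 665 / 798 = 0.833333
1 - N/N_sat = 0.166667
ln(1 - N/N_sat) = -1.791757
t = -ln(1 - N/N_sat) / k = -(-1.791757) / 0.104 = 17.23 days

17.23


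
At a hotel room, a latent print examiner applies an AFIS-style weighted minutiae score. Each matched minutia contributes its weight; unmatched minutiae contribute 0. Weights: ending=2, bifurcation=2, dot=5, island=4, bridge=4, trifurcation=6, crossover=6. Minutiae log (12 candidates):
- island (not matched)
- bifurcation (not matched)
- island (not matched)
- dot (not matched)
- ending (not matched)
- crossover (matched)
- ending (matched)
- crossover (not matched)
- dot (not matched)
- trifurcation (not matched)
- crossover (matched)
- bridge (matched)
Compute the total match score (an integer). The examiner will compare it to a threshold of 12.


Weighted minutiae match score:
  island: not matched, +0
  bifurcation: not matched, +0
  island: not matched, +0
  dot: not matched, +0
  ending: not matched, +0
  crossover: matched, +6 (running total 6)
  ending: matched, +2 (running total 8)
  crossover: not matched, +0
  dot: not matched, +0
  trifurcation: not matched, +0
  crossover: matched, +6 (running total 14)
  bridge: matched, +4 (running total 18)
Total score = 18
Threshold = 12; verdict = identification

18


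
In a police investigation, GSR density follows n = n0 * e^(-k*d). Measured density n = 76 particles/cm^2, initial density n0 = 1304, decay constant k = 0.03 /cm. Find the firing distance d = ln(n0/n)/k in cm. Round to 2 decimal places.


GSR distance calculation:
n0/n = 1304 / 76 = 17.157895
ln(n0/n) = 2.842458
d = 2.842458 / 0.03 = 94.75 cm

94.75


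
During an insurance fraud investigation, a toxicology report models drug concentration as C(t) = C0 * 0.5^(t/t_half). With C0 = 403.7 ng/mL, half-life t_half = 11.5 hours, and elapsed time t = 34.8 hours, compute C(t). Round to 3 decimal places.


Drug concentration decay:
Number of half-lives = t / t_half = 34.8 / 11.5 = 3.026087
Decay factor = 0.5^3.026087 = 0.12276005
C(t) = 403.7 * 0.12276005 = 49.558 ng/mL

49.558


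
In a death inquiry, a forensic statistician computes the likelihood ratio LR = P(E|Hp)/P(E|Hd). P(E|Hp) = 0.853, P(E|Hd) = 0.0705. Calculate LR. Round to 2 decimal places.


Likelihood ratio calculation:
LR = P(E|Hp) / P(E|Hd)
LR = 0.853 / 0.0705
LR = 12.10

12.10


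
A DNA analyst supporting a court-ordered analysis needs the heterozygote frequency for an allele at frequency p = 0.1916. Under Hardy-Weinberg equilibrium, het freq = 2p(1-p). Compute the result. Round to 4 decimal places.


Hardy-Weinberg heterozygote frequency:
q = 1 - p = 1 - 0.1916 = 0.8084
2pq = 2 * 0.1916 * 0.8084 = 0.3098

0.3098


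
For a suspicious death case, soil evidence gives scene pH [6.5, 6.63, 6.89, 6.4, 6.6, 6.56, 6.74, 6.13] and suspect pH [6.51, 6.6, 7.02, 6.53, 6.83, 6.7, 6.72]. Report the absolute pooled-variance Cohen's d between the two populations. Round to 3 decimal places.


Pooled-variance Cohen's d for soil pH comparison:
Scene mean = 52.45 / 8 = 6.55625
Suspect mean = 46.91 / 7 = 6.701429
Scene sample variance s_s^2 = 0.051684
Suspect sample variance s_c^2 = 0.032448
Pooled variance = ((n_s-1)*s_s^2 + (n_c-1)*s_c^2) / (n_s + n_c - 2) = 0.042806
Pooled SD = sqrt(0.042806) = 0.206896
Mean difference = -0.145179
|d| = |-0.145179| / 0.206896 = 0.702

0.702


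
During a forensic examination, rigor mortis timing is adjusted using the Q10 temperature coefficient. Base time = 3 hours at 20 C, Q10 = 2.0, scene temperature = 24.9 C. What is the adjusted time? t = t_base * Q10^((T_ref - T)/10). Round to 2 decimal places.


Rigor mortis time adjustment:
Exponent = (T_ref - T_actual) / 10 = (20 - 24.9) / 10 = -0.49
Q10 factor = 2.0^-0.49 = 0.71203
t_adjusted = 3 * 0.71203 = 2.14 hours

2.14


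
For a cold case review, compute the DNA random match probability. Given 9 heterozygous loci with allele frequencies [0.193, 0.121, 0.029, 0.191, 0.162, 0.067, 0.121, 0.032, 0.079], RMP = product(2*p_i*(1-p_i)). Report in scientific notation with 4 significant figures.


Computing RMP for 9 loci:
Locus 1: 2 * 0.193 * 0.807 = 0.311502
Locus 2: 2 * 0.121 * 0.879 = 0.212718
Locus 3: 2 * 0.029 * 0.971 = 0.056318
Locus 4: 2 * 0.191 * 0.809 = 0.309038
Locus 5: 2 * 0.162 * 0.838 = 0.271512
Locus 6: 2 * 0.067 * 0.933 = 0.125022
Locus 7: 2 * 0.121 * 0.879 = 0.212718
Locus 8: 2 * 0.032 * 0.968 = 0.061952
Locus 9: 2 * 0.079 * 0.921 = 0.145518
RMP = 7.507e-08

7.507e-08


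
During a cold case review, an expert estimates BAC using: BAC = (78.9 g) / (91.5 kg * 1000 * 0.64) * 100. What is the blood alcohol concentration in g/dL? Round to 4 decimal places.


Applying the Widmark formula:
BAC = (dose_g / (body_wt * 1000 * r)) * 100
Denominator = 91.5 * 1000 * 0.64 = 58560
BAC = (78.9 / 58560) * 100
BAC = 0.1347 g/dL

0.1347


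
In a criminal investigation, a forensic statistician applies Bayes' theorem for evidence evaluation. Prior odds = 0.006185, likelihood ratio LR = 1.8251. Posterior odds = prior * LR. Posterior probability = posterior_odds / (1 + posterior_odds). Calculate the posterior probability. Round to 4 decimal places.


Bayesian evidence evaluation:
Posterior odds = prior_odds * LR = 0.006185 * 1.8251 = 0.01128824
Posterior probability = posterior_odds / (1 + posterior_odds)
= 0.01128824 / (1 + 0.01128824)
= 0.01128824 / 1.01128824
= 0.0112

0.0112


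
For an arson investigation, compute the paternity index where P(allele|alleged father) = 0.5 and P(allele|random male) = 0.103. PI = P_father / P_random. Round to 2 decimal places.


Paternity Index calculation:
PI = P(allele|father) / P(allele|random)
PI = 0.5 / 0.103
PI = 4.85

4.85


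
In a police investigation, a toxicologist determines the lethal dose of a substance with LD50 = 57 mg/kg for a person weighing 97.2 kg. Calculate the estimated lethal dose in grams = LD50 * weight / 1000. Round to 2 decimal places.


Lethal dose calculation:
Lethal dose = LD50 * body_weight / 1000
= 57 * 97.2 / 1000
= 5540.4 / 1000
= 5.54 g

5.54


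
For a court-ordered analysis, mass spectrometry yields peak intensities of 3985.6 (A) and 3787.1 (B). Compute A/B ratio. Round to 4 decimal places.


Spectral peak ratio:
Peak A = 3985.6 counts
Peak B = 3787.1 counts
Ratio = 3985.6 / 3787.1 = 1.0524

1.0524


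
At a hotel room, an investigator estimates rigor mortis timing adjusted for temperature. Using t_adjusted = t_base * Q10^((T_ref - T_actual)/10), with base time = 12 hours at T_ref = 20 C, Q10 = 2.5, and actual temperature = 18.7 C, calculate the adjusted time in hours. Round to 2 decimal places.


Rigor mortis time adjustment:
Exponent = (T_ref - T_actual) / 10 = (20 - 18.7) / 10 = 0.13
Q10 factor = 2.5^0.13 = 1.1265
t_adjusted = 12 * 1.1265 = 13.52 hours

13.52


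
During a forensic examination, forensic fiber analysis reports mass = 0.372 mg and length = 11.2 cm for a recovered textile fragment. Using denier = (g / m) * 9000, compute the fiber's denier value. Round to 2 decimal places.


Denier calculation:
Mass in grams = 0.372 mg / 1000 = 0.000372 g
Length in meters = 11.2 cm / 100 = 0.112 m
Linear density = mass / length = 0.000372 / 0.112 = 0.00332143 g/m
Denier = (g/m) * 9000 = 0.00332143 * 9000 = 29.89

29.89


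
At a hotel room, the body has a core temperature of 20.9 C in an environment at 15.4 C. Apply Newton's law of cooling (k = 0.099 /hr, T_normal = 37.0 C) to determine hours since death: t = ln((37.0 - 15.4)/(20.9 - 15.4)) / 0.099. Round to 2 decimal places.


Using Newton's law of cooling:
t = ln((T_normal - T_ambient) / (T_body - T_ambient)) / k
T_normal - T_ambient = 21.6
T_body - T_ambient = 5.5
Ratio = 3.927273
ln(ratio) = 1.367945
t = 1.367945 / 0.099 = 13.82 hours

13.82


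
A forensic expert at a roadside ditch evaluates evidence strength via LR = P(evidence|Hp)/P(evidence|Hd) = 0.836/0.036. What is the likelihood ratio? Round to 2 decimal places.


Likelihood ratio calculation:
LR = P(E|Hp) / P(E|Hd)
LR = 0.836 / 0.036
LR = 23.22

23.22


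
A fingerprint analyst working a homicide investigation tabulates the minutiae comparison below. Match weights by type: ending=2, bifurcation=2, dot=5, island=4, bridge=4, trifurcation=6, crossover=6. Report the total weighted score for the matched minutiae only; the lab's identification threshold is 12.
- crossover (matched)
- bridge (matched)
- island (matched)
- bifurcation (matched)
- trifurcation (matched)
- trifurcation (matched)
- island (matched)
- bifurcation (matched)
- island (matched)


Weighted minutiae match score:
  crossover: matched, +6 (running total 6)
  bridge: matched, +4 (running total 10)
  island: matched, +4 (running total 14)
  bifurcation: matched, +2 (running total 16)
  trifurcation: matched, +6 (running total 22)
  trifurcation: matched, +6 (running total 28)
  island: matched, +4 (running total 32)
  bifurcation: matched, +2 (running total 34)
  island: matched, +4 (running total 38)
Total score = 38
Threshold = 12; verdict = identification

38


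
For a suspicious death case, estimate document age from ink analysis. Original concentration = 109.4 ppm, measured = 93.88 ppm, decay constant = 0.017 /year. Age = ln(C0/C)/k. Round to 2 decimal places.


Document age estimation:
C0/C = 109.4 / 93.88 = 1.165317
ln(C0/C) = 0.152993
t = 0.152993 / 0.017 = 9.00 years

9.00


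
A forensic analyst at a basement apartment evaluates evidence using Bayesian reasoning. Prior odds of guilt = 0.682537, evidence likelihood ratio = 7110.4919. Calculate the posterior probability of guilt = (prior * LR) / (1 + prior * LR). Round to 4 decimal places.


Bayesian evidence evaluation:
Posterior odds = prior_odds * LR = 0.682537 * 7110.4919 = 4853.174
Posterior probability = posterior_odds / (1 + posterior_odds)
= 4853.174 / (1 + 4853.174)
= 4853.174 / 4854.174
= 0.9998

0.9998


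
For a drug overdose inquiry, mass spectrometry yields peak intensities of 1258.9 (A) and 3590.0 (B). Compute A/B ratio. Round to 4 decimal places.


Spectral peak ratio:
Peak A = 1258.9 counts
Peak B = 3590.0 counts
Ratio = 1258.9 / 3590.0 = 0.3507

0.3507


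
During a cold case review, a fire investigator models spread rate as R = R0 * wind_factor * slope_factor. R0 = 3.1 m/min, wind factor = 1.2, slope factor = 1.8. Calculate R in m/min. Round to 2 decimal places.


Fire spread rate calculation:
R = R0 * wind_factor * slope_factor
= 3.1 * 1.2 * 1.8
= 3.72 * 1.8
= 6.70 m/min

6.70


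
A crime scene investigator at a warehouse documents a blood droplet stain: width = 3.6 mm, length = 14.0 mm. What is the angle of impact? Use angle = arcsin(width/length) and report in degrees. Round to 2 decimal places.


Blood spatter impact angle calculation:
width / length = 3.6 / 14.0 = 0.257143
angle = arcsin(0.257143)
angle = 14.90 degrees

14.90


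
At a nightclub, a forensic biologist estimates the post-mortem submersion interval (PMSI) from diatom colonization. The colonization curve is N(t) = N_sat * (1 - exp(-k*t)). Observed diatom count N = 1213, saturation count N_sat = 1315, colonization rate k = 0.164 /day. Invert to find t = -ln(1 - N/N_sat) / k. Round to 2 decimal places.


PMSI from diatom colonization curve:
N / N_sat = 1213 / 1315 = 0.922433
1 - N/N_sat = 0.077567
ln(1 - N/N_sat) = -2.556613
t = -ln(1 - N/N_sat) / k = -(-2.556613) / 0.164 = 15.59 days

15.59


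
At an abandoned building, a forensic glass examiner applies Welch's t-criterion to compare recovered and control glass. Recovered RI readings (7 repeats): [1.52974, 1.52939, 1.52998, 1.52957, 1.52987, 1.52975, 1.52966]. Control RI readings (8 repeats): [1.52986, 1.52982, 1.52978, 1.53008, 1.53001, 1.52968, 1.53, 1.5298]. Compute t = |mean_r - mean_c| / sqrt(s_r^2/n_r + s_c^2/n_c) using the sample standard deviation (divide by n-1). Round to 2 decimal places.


Welch's t-criterion for glass RI comparison:
Recovered mean = sum / n_r = 10.70796 / 7 = 1.5297086
Control mean = sum / n_c = 12.23903 / 8 = 1.5298787
Recovered sample variance s_r^2 = 3.7581e-08
Control sample variance s_c^2 = 1.88125e-08
Welch SE (unpooled) = sqrt(s_r^2/n_r + s_c^2/n_c) = sqrt(5.36871e-09 + 2.35156e-09) = sqrt(7.72027e-09) = 8.78651e-05
|mean_r - mean_c| = 0.000170179
t = 0.000170179 / 8.78651e-05 = 1.94

1.94


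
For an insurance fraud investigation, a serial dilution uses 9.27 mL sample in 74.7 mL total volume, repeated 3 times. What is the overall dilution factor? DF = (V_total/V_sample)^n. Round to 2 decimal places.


Dilution factor calculation:
Single dilution = V_total / V_sample = 74.7 / 9.27 ≈ 8.058252
Number of dilutions = 3
Total DF = (74.7 / 9.27)^3 (full precision, rounded at the end) = 523.27

523.27


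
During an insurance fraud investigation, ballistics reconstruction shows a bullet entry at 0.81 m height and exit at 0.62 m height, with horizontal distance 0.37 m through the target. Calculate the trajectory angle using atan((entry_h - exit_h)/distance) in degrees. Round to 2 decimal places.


Bullet trajectory angle:
Height difference = 0.81 - 0.62 = 0.19 m
angle = atan(0.19 / 0.37)
angle = atan(0.513514)
angle = 27.18 degrees

27.18


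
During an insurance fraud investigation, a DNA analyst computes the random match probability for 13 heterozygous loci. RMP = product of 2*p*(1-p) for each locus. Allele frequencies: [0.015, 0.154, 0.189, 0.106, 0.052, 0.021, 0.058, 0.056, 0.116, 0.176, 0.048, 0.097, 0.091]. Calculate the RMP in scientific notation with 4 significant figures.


Computing RMP for 13 loci:
Locus 1: 2 * 0.015 * 0.985 = 0.02955
Locus 2: 2 * 0.154 * 0.846 = 0.260568
Locus 3: 2 * 0.189 * 0.811 = 0.306558
Locus 4: 2 * 0.106 * 0.894 = 0.189528
Locus 5: 2 * 0.052 * 0.948 = 0.098592
Locus 6: 2 * 0.021 * 0.979 = 0.041118
Locus 7: 2 * 0.058 * 0.942 = 0.109272
Locus 8: 2 * 0.056 * 0.944 = 0.105728
Locus 9: 2 * 0.116 * 0.884 = 0.205088
Locus 10: 2 * 0.176 * 0.824 = 0.290048
Locus 11: 2 * 0.048 * 0.952 = 0.091392
Locus 12: 2 * 0.097 * 0.903 = 0.175182
Locus 13: 2 * 0.091 * 0.909 = 0.165438
RMP = 3.301e-12

3.301e-12


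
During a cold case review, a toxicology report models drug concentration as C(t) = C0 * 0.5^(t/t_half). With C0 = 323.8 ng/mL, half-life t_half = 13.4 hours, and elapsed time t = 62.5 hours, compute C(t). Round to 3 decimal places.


Drug concentration decay:
Number of half-lives = t / t_half = 62.5 / 13.4 = 4.664179
Decay factor = 0.5^4.664179 = 0.03944048
C(t) = 323.8 * 0.03944048 = 12.771 ng/mL

12.771


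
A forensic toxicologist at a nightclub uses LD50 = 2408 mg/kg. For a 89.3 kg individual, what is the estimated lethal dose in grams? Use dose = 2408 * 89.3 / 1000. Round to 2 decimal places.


Lethal dose calculation:
Lethal dose = LD50 * body_weight / 1000
= 2408 * 89.3 / 1000
= 215034.4 / 1000
= 215.03 g

215.03


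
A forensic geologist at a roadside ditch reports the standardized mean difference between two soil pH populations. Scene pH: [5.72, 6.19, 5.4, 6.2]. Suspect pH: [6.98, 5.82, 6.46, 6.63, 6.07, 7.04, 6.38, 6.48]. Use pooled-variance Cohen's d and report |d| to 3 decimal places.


Pooled-variance Cohen's d for soil pH comparison:
Scene mean = 23.51 / 4 = 5.8775
Suspect mean = 51.86 / 8 = 6.4825
Scene sample variance s_s^2 = 0.151492
Suspect sample variance s_c^2 = 0.17145
Pooled variance = ((n_s-1)*s_s^2 + (n_c-1)*s_c^2) / (n_s + n_c - 2) = 0.165462
Pooled SD = sqrt(0.165462) = 0.40677
Mean difference = -0.605
|d| = |-0.605| / 0.40677 = 1.487

1.487


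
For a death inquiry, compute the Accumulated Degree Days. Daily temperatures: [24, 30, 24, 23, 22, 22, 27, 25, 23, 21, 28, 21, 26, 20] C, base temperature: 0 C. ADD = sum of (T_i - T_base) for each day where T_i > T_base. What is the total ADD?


Computing ADD day by day:
Day 1: max(0, 24 - 0) = 24
Day 2: max(0, 30 - 0) = 30
Day 3: max(0, 24 - 0) = 24
Day 4: max(0, 23 - 0) = 23
Day 5: max(0, 22 - 0) = 22
Day 6: max(0, 22 - 0) = 22
Day 7: max(0, 27 - 0) = 27
Day 8: max(0, 25 - 0) = 25
Day 9: max(0, 23 - 0) = 23
Day 10: max(0, 21 - 0) = 21
Day 11: max(0, 28 - 0) = 28
Day 12: max(0, 21 - 0) = 21
Day 13: max(0, 26 - 0) = 26
Day 14: max(0, 20 - 0) = 20
Total ADD = 336

336


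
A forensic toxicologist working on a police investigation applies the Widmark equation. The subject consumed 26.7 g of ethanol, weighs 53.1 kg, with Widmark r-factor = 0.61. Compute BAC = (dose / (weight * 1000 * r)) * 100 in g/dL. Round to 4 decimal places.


Applying the Widmark formula:
BAC = (dose_g / (body_wt * 1000 * r)) * 100
Denominator = 53.1 * 1000 * 0.61 = 32391
BAC = (26.7 / 32391) * 100
BAC = 0.0824 g/dL

0.0824


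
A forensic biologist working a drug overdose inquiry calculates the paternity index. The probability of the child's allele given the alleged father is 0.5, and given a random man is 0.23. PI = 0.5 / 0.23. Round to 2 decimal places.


Paternity Index calculation:
PI = P(allele|father) / P(allele|random)
PI = 0.5 / 0.23
PI = 2.17

2.17


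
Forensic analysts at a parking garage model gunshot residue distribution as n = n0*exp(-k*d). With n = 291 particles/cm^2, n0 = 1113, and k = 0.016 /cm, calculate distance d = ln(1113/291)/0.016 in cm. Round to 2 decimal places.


GSR distance calculation:
n0/n = 1113 / 291 = 3.824742
ln(n0/n) = 1.341491
d = 1.341491 / 0.016 = 83.84 cm

83.84


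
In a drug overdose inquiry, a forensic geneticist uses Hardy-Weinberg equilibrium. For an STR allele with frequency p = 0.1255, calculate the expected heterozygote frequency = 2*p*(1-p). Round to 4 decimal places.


Hardy-Weinberg heterozygote frequency:
q = 1 - p = 1 - 0.1255 = 0.8745
2pq = 2 * 0.1255 * 0.8745 = 0.2195

0.2195


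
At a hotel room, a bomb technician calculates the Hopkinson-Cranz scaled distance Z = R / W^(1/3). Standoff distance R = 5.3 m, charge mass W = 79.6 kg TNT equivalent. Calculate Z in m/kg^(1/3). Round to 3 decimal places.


Scaled distance calculation:
W^(1/3) = 79.6^(1/3) = 4.301676
Z = R / W^(1/3) = 5.3 / 4.301676
Z = 1.232 m/kg^(1/3)

1.232


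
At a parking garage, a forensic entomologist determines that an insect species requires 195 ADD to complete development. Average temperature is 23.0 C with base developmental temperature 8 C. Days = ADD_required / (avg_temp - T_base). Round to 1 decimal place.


Insect development time:
Effective temperature = avg_temp - T_base = 23.0 - 8 = 15.0 C
Days = ADD / effective_temp = 195 / 15.0 = 13.0 days

13.0


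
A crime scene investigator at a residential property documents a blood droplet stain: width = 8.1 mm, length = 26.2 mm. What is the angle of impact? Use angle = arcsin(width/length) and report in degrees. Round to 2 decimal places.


Blood spatter impact angle calculation:
width / length = 8.1 / 26.2 = 0.30916
angle = arcsin(0.30916)
angle = 18.01 degrees

18.01


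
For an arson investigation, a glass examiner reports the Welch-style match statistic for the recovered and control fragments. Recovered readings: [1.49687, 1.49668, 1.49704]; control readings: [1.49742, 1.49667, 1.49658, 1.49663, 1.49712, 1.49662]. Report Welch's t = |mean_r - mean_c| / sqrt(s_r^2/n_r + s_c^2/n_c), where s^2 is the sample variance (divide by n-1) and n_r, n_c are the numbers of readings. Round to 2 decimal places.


Welch's t-criterion for glass RI comparison:
Recovered mean = sum / n_r = 4.49059 / 3 = 1.4968633
Control mean = sum / n_c = 8.98104 / 6 = 1.49684
Recovered sample variance s_r^2 = 3.24333e-08
Control sample variance s_c^2 = 1.2076e-07
Welch SE (unpooled) = sqrt(s_r^2/n_r + s_c^2/n_c) = sqrt(1.08111e-08 + 2.01267e-08) = sqrt(3.09378e-08) = 0.000175891
|mean_r - mean_c| = 2.33333e-05
t = 2.33333e-05 / 0.000175891 = 0.13

0.13


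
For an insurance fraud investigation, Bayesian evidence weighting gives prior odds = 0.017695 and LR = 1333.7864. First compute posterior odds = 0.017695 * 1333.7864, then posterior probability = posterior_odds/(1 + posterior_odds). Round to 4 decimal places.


Bayesian evidence evaluation:
Posterior odds = prior_odds * LR = 0.017695 * 1333.7864 = 23.60135
Posterior probability = posterior_odds / (1 + posterior_odds)
= 23.60135 / (1 + 23.60135)
= 23.60135 / 24.60135
= 0.9594

0.9594


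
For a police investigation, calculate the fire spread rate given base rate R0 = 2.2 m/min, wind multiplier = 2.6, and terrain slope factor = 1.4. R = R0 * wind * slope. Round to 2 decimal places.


Fire spread rate calculation:
R = R0 * wind_factor * slope_factor
= 2.2 * 2.6 * 1.4
= 5.72 * 1.4
= 8.01 m/min

8.01
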